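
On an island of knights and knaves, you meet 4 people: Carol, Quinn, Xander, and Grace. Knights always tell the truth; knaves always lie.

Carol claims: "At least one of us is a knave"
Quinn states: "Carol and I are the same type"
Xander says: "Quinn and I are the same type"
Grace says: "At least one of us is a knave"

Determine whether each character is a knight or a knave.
Carol is a knight.
Quinn is a knight.
Xander is a knave.
Grace is a knight.

Verification:
- Carol (knight) says "At least one of us is a knave" - this is TRUE because Xander is a knave.
- Quinn (knight) says "Carol and I are the same type" - this is TRUE because Quinn is a knight and Carol is a knight.
- Xander (knave) says "Quinn and I are the same type" - this is FALSE (a lie) because Xander is a knave and Quinn is a knight.
- Grace (knight) says "At least one of us is a knave" - this is TRUE because Xander is a knave.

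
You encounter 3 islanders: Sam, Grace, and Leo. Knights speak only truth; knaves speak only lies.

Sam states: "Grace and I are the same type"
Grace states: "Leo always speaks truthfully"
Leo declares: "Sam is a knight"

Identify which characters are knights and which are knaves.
Sam is a knight.
Grace is a knight.
Leo is a knight.

Verification:
- Sam (knight) says "Grace and I are the same type" - this is TRUE because Sam is a knight and Grace is a knight.
- Grace (knight) says "Leo always speaks truthfully" - this is TRUE because Leo is a knight.
- Leo (knight) says "Sam is a knight" - this is TRUE because Sam is a knight.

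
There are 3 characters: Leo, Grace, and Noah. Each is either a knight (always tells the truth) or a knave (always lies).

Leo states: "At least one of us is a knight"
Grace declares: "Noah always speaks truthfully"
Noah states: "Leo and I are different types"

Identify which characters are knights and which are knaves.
Leo is a knave.
Grace is a knave.
Noah is a knave.

Verification:
- Leo (knave) says "At least one of us is a knight" - this is FALSE (a lie) because no one is a knight.
- Grace (knave) says "Noah always speaks truthfully" - this is FALSE (a lie) because Noah is a knave.
- Noah (knave) says "Leo and I are different types" - this is FALSE (a lie) because Noah is a knave and Leo is a knave.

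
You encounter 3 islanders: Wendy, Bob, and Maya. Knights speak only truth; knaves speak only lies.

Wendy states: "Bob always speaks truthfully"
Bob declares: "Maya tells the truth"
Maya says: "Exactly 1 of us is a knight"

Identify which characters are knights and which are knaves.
Wendy is a knave.
Bob is a knave.
Maya is a knave.

Verification:
- Wendy (knave) says "Bob always speaks truthfully" - this is FALSE (a lie) because Bob is a knave.
- Bob (knave) says "Maya tells the truth" - this is FALSE (a lie) because Maya is a knave.
- Maya (knave) says "Exactly 1 of us is a knight" - this is FALSE (a lie) because there are 0 knights.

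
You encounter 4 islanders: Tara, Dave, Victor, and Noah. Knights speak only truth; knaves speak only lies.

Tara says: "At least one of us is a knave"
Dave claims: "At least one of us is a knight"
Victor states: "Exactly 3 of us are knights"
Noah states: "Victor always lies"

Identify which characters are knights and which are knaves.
Tara is a knight.
Dave is a knight.
Victor is a knight.
Noah is a knave.

Verification:
- Tara (knight) says "At least one of us is a knave" - this is TRUE because Noah is a knave.
- Dave (knight) says "At least one of us is a knight" - this is TRUE because Tara, Dave, and Victor are knights.
- Victor (knight) says "Exactly 3 of us are knights" - this is TRUE because there are 3 knights.
- Noah (knave) says "Victor always lies" - this is FALSE (a lie) because Victor is a knight.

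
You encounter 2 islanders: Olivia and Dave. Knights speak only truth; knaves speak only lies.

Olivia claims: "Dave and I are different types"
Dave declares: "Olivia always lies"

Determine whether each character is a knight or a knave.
Olivia is a knight.
Dave is a knave.

Verification:
- Olivia (knight) says "Dave and I are different types" - this is TRUE because Olivia is a knight and Dave is a knave.
- Dave (knave) says "Olivia always lies" - this is FALSE (a lie) because Olivia is a knight.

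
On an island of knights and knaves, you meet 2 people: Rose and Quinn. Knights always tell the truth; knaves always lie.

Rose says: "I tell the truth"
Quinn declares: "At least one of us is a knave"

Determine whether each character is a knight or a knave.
Rose is a knave.
Quinn is a knight.

Verification:
- Rose (knave) says "I tell the truth" - this is FALSE (a lie) because Rose is a knave.
- Quinn (knight) says "At least one of us is a knave" - this is TRUE because Rose is a knave.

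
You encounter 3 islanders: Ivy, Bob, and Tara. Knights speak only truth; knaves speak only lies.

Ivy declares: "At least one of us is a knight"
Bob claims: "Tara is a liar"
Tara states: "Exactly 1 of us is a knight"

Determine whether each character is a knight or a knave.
Ivy is a knight.
Bob is a knight.
Tara is a knave.

Verification:
- Ivy (knight) says "At least one of us is a knight" - this is TRUE because Ivy and Bob are knights.
- Bob (knight) says "Tara is a liar" - this is TRUE because Tara is a knave.
- Tara (knave) says "Exactly 1 of us is a knight" - this is FALSE (a lie) because there are 2 knights.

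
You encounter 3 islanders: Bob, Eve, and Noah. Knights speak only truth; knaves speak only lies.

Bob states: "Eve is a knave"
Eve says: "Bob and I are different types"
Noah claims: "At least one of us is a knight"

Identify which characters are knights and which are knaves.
Bob is a knave.
Eve is a knight.
Noah is a knight.

Verification:
- Bob (knave) says "Eve is a knave" - this is FALSE (a lie) because Eve is a knight.
- Eve (knight) says "Bob and I are different types" - this is TRUE because Eve is a knight and Bob is a knave.
- Noah (knight) says "At least one of us is a knight" - this is TRUE because Eve and Noah are knights.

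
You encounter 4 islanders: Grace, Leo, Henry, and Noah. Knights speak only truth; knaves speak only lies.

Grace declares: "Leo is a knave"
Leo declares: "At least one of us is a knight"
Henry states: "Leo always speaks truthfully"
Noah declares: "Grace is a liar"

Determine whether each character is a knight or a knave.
Grace is a knave.
Leo is a knight.
Henry is a knight.
Noah is a knight.

Verification:
- Grace (knave) says "Leo is a knave" - this is FALSE (a lie) because Leo is a knight.
- Leo (knight) says "At least one of us is a knight" - this is TRUE because Leo, Henry, and Noah are knights.
- Henry (knight) says "Leo always speaks truthfully" - this is TRUE because Leo is a knight.
- Noah (knight) says "Grace is a liar" - this is TRUE because Grace is a knave.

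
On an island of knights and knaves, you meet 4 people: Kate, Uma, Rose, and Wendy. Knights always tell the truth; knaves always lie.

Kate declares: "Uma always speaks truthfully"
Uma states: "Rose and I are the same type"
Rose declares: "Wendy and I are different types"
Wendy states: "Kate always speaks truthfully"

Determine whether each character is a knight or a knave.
Kate is a knave.
Uma is a knave.
Rose is a knight.
Wendy is a knave.

Verification:
- Kate (knave) says "Uma always speaks truthfully" - this is FALSE (a lie) because Uma is a knave.
- Uma (knave) says "Rose and I are the same type" - this is FALSE (a lie) because Uma is a knave and Rose is a knight.
- Rose (knight) says "Wendy and I are different types" - this is TRUE because Rose is a knight and Wendy is a knave.
- Wendy (knave) says "Kate always speaks truthfully" - this is FALSE (a lie) because Kate is a knave.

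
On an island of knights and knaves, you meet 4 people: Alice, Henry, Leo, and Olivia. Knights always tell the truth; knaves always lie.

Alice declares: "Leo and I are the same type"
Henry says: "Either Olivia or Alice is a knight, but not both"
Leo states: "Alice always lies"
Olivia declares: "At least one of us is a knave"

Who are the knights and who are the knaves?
Alice is a knave.
Henry is a knight.
Leo is a knight.
Olivia is a knight.

Verification:
- Alice (knave) says "Leo and I are the same type" - this is FALSE (a lie) because Alice is a knave and Leo is a knight.
- Henry (knight) says "Either Olivia or Alice is a knight, but not both" - this is TRUE because Olivia is a knight and Alice is a knave.
- Leo (knight) says "Alice always lies" - this is TRUE because Alice is a knave.
- Olivia (knight) says "At least one of us is a knave" - this is TRUE because Alice is a knave.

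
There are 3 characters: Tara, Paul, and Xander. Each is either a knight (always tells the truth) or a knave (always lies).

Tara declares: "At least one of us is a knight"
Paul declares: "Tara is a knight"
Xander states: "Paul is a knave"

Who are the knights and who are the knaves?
Tara is a knight.
Paul is a knight.
Xander is a knave.

Verification:
- Tara (knight) says "At least one of us is a knight" - this is TRUE because Tara and Paul are knights.
- Paul (knight) says "Tara is a knight" - this is TRUE because Tara is a knight.
- Xander (knave) says "Paul is a knave" - this is FALSE (a lie) because Paul is a knight.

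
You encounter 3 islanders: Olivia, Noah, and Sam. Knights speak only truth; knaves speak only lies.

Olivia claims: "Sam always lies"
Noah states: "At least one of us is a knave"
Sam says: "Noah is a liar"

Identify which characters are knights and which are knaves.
Olivia is a knight.
Noah is a knight.
Sam is a knave.

Verification:
- Olivia (knight) says "Sam always lies" - this is TRUE because Sam is a knave.
- Noah (knight) says "At least one of us is a knave" - this is TRUE because Sam is a knave.
- Sam (knave) says "Noah is a liar" - this is FALSE (a lie) because Noah is a knight.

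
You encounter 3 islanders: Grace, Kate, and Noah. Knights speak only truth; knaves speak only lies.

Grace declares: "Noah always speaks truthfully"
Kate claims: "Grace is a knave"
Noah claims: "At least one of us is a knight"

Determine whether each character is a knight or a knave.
Grace is a knight.
Kate is a knave.
Noah is a knight.

Verification:
- Grace (knight) says "Noah always speaks truthfully" - this is TRUE because Noah is a knight.
- Kate (knave) says "Grace is a knave" - this is FALSE (a lie) because Grace is a knight.
- Noah (knight) says "At least one of us is a knight" - this is TRUE because Grace and Noah are knights.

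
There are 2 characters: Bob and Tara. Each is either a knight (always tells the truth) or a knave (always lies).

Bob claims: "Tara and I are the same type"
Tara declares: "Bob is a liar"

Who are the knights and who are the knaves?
Bob is a knave.
Tara is a knight.

Verification:
- Bob (knave) says "Tara and I are the same type" - this is FALSE (a lie) because Bob is a knave and Tara is a knight.
- Tara (knight) says "Bob is a liar" - this is TRUE because Bob is a knave.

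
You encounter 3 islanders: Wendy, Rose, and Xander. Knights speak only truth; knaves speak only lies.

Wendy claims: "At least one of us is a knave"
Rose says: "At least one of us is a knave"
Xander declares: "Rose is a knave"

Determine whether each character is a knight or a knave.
Wendy is a knight.
Rose is a knight.
Xander is a knave.

Verification:
- Wendy (knight) says "At least one of us is a knave" - this is TRUE because Xander is a knave.
- Rose (knight) says "At least one of us is a knave" - this is TRUE because Xander is a knave.
- Xander (knave) says "Rose is a knave" - this is FALSE (a lie) because Rose is a knight.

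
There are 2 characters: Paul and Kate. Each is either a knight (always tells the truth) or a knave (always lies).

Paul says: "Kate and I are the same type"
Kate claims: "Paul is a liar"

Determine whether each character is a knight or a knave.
Paul is a knave.
Kate is a knight.

Verification:
- Paul (knave) says "Kate and I are the same type" - this is FALSE (a lie) because Paul is a knave and Kate is a knight.
- Kate (knight) says "Paul is a liar" - this is TRUE because Paul is a knave.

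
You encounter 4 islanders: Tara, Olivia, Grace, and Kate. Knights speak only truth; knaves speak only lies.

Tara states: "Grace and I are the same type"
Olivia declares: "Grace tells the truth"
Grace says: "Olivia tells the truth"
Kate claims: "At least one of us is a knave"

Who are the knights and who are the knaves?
Tara is a knave.
Olivia is a knight.
Grace is a knight.
Kate is a knight.

Verification:
- Tara (knave) says "Grace and I are the same type" - this is FALSE (a lie) because Tara is a knave and Grace is a knight.
- Olivia (knight) says "Grace tells the truth" - this is TRUE because Grace is a knight.
- Grace (knight) says "Olivia tells the truth" - this is TRUE because Olivia is a knight.
- Kate (knight) says "At least one of us is a knave" - this is TRUE because Tara is a knave.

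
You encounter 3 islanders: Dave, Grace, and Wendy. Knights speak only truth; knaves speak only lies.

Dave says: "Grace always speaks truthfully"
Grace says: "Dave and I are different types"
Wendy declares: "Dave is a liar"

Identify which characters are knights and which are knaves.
Dave is a knave.
Grace is a knave.
Wendy is a knight.

Verification:
- Dave (knave) says "Grace always speaks truthfully" - this is FALSE (a lie) because Grace is a knave.
- Grace (knave) says "Dave and I are different types" - this is FALSE (a lie) because Grace is a knave and Dave is a knave.
- Wendy (knight) says "Dave is a liar" - this is TRUE because Dave is a knave.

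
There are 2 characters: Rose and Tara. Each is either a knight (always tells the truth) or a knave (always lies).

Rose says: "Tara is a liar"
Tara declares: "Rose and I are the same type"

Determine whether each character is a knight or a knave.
Rose is a knight.
Tara is a knave.

Verification:
- Rose (knight) says "Tara is a liar" - this is TRUE because Tara is a knave.
- Tara (knave) says "Rose and I are the same type" - this is FALSE (a lie) because Tara is a knave and Rose is a knight.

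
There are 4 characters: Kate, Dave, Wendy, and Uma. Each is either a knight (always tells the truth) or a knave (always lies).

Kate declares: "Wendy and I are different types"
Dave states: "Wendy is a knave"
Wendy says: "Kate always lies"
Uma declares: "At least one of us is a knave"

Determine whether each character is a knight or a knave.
Kate is a knight.
Dave is a knight.
Wendy is a knave.
Uma is a knight.

Verification:
- Kate (knight) says "Wendy and I are different types" - this is TRUE because Kate is a knight and Wendy is a knave.
- Dave (knight) says "Wendy is a knave" - this is TRUE because Wendy is a knave.
- Wendy (knave) says "Kate always lies" - this is FALSE (a lie) because Kate is a knight.
- Uma (knight) says "At least one of us is a knave" - this is TRUE because Wendy is a knave.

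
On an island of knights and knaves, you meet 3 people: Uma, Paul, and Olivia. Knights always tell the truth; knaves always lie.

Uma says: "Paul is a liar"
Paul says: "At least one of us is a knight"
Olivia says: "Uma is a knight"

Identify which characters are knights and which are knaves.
Uma is a knave.
Paul is a knight.
Olivia is a knave.

Verification:
- Uma (knave) says "Paul is a liar" - this is FALSE (a lie) because Paul is a knight.
- Paul (knight) says "At least one of us is a knight" - this is TRUE because Paul is a knight.
- Olivia (knave) says "Uma is a knight" - this is FALSE (a lie) because Uma is a knave.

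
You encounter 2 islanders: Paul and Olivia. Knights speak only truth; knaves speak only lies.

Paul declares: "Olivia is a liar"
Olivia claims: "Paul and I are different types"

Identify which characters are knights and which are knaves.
Paul is a knave.
Olivia is a knight.

Verification:
- Paul (knave) says "Olivia is a liar" - this is FALSE (a lie) because Olivia is a knight.
- Olivia (knight) says "Paul and I are different types" - this is TRUE because Olivia is a knight and Paul is a knave.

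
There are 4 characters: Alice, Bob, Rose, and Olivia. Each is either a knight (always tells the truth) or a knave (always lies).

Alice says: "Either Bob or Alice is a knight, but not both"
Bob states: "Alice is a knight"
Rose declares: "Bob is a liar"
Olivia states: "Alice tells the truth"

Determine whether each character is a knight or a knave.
Alice is a knave.
Bob is a knave.
Rose is a knight.
Olivia is a knave.

Verification:
- Alice (knave) says "Either Bob or Alice is a knight, but not both" - this is FALSE (a lie) because Bob is a knave and Alice is a knave.
- Bob (knave) says "Alice is a knight" - this is FALSE (a lie) because Alice is a knave.
- Rose (knight) says "Bob is a liar" - this is TRUE because Bob is a knave.
- Olivia (knave) says "Alice tells the truth" - this is FALSE (a lie) because Alice is a knave.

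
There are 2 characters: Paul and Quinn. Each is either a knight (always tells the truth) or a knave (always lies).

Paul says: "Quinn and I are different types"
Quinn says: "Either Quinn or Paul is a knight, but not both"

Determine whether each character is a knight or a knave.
Paul is a knave.
Quinn is a knave.

Verification:
- Paul (knave) says "Quinn and I are different types" - this is FALSE (a lie) because Paul is a knave and Quinn is a knave.
- Quinn (knave) says "Either Quinn or Paul is a knight, but not both" - this is FALSE (a lie) because Quinn is a knave and Paul is a knave.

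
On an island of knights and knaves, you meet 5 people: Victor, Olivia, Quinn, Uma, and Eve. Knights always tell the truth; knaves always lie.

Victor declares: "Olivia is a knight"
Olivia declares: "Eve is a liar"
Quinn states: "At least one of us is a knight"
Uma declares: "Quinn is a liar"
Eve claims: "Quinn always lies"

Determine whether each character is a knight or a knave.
Victor is a knight.
Olivia is a knight.
Quinn is a knight.
Uma is a knave.
Eve is a knave.

Verification:
- Victor (knight) says "Olivia is a knight" - this is TRUE because Olivia is a knight.
- Olivia (knight) says "Eve is a liar" - this is TRUE because Eve is a knave.
- Quinn (knight) says "At least one of us is a knight" - this is TRUE because Victor, Olivia, and Quinn are knights.
- Uma (knave) says "Quinn is a liar" - this is FALSE (a lie) because Quinn is a knight.
- Eve (knave) says "Quinn always lies" - this is FALSE (a lie) because Quinn is a knight.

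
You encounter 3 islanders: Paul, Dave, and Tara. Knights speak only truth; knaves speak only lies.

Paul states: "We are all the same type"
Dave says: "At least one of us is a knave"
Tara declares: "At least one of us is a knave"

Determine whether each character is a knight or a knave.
Paul is a knave.
Dave is a knight.
Tara is a knight.

Verification:
- Paul (knave) says "We are all the same type" - this is FALSE (a lie) because Dave and Tara are knights and Paul is a knave.
- Dave (knight) says "At least one of us is a knave" - this is TRUE because Paul is a knave.
- Tara (knight) says "At least one of us is a knave" - this is TRUE because Paul is a knave.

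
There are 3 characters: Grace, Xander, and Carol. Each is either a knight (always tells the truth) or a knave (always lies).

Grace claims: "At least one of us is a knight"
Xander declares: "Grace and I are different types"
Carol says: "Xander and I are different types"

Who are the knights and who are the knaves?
Grace is a knave.
Xander is a knave.
Carol is a knave.

Verification:
- Grace (knave) says "At least one of us is a knight" - this is FALSE (a lie) because no one is a knight.
- Xander (knave) says "Grace and I are different types" - this is FALSE (a lie) because Xander is a knave and Grace is a knave.
- Carol (knave) says "Xander and I are different types" - this is FALSE (a lie) because Carol is a knave and Xander is a knave.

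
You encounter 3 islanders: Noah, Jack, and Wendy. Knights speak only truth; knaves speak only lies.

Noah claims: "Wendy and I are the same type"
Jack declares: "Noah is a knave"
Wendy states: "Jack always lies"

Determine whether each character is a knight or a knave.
Noah is a knight.
Jack is a knave.
Wendy is a knight.

Verification:
- Noah (knight) says "Wendy and I are the same type" - this is TRUE because Noah is a knight and Wendy is a knight.
- Jack (knave) says "Noah is a knave" - this is FALSE (a lie) because Noah is a knight.
- Wendy (knight) says "Jack always lies" - this is TRUE because Jack is a knave.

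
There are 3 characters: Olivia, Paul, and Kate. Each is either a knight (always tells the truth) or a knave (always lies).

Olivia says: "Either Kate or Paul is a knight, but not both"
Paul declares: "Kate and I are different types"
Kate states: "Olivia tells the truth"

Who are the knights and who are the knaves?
Olivia is a knave.
Paul is a knave.
Kate is a knave.

Verification:
- Olivia (knave) says "Either Kate or Paul is a knight, but not both" - this is FALSE (a lie) because Kate is a knave and Paul is a knave.
- Paul (knave) says "Kate and I are different types" - this is FALSE (a lie) because Paul is a knave and Kate is a knave.
- Kate (knave) says "Olivia tells the truth" - this is FALSE (a lie) because Olivia is a knave.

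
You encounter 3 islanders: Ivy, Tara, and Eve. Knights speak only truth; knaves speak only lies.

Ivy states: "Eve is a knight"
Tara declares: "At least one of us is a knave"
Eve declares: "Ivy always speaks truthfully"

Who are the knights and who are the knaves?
Ivy is a knave.
Tara is a knight.
Eve is a knave.

Verification:
- Ivy (knave) says "Eve is a knight" - this is FALSE (a lie) because Eve is a knave.
- Tara (knight) says "At least one of us is a knave" - this is TRUE because Ivy and Eve are knaves.
- Eve (knave) says "Ivy always speaks truthfully" - this is FALSE (a lie) because Ivy is a knave.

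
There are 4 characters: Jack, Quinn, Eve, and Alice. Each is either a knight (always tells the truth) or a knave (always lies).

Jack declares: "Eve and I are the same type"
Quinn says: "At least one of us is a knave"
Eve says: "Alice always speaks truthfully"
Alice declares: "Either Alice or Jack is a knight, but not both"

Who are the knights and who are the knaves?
Jack is a knave.
Quinn is a knight.
Eve is a knight.
Alice is a knight.

Verification:
- Jack (knave) says "Eve and I are the same type" - this is FALSE (a lie) because Jack is a knave and Eve is a knight.
- Quinn (knight) says "At least one of us is a knave" - this is TRUE because Jack is a knave.
- Eve (knight) says "Alice always speaks truthfully" - this is TRUE because Alice is a knight.
- Alice (knight) says "Either Alice or Jack is a knight, but not both" - this is TRUE because Alice is a knight and Jack is a knave.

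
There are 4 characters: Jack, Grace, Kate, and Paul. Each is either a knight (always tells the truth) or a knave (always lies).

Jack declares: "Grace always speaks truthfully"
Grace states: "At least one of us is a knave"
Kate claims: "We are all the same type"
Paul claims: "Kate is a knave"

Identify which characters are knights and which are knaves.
Jack is a knight.
Grace is a knight.
Kate is a knave.
Paul is a knight.

Verification:
- Jack (knight) says "Grace always speaks truthfully" - this is TRUE because Grace is a knight.
- Grace (knight) says "At least one of us is a knave" - this is TRUE because Kate is a knave.
- Kate (knave) says "We are all the same type" - this is FALSE (a lie) because Jack, Grace, and Paul are knights and Kate is a knave.
- Paul (knight) says "Kate is a knave" - this is TRUE because Kate is a knave.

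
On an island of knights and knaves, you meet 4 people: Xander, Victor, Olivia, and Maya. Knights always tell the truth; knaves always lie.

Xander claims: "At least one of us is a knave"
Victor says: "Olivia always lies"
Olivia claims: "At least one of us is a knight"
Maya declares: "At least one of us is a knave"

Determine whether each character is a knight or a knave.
Xander is a knight.
Victor is a knave.
Olivia is a knight.
Maya is a knight.

Verification:
- Xander (knight) says "At least one of us is a knave" - this is TRUE because Victor is a knave.
- Victor (knave) says "Olivia always lies" - this is FALSE (a lie) because Olivia is a knight.
- Olivia (knight) says "At least one of us is a knight" - this is TRUE because Xander, Olivia, and Maya are knights.
- Maya (knight) says "At least one of us is a knave" - this is TRUE because Victor is a knave.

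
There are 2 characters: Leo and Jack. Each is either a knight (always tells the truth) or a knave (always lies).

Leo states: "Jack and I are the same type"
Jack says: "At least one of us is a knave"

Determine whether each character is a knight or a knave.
Leo is a knave.
Jack is a knight.

Verification:
- Leo (knave) says "Jack and I are the same type" - this is FALSE (a lie) because Leo is a knave and Jack is a knight.
- Jack (knight) says "At least one of us is a knave" - this is TRUE because Leo is a knave.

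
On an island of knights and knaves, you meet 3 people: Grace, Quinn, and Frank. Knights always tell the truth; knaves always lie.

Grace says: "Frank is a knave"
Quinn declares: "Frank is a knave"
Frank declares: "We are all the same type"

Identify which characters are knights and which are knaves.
Grace is a knight.
Quinn is a knight.
Frank is a knave.

Verification:
- Grace (knight) says "Frank is a knave" - this is TRUE because Frank is a knave.
- Quinn (knight) says "Frank is a knave" - this is TRUE because Frank is a knave.
- Frank (knave) says "We are all the same type" - this is FALSE (a lie) because Grace and Quinn are knights and Frank is a knave.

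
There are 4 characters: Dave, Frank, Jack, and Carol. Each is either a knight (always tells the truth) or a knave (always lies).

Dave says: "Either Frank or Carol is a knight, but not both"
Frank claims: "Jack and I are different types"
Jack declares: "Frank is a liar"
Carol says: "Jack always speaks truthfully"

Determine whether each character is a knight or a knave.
Dave is a knight.
Frank is a knight.
Jack is a knave.
Carol is a knave.

Verification:
- Dave (knight) says "Either Frank or Carol is a knight, but not both" - this is TRUE because Frank is a knight and Carol is a knave.
- Frank (knight) says "Jack and I are different types" - this is TRUE because Frank is a knight and Jack is a knave.
- Jack (knave) says "Frank is a liar" - this is FALSE (a lie) because Frank is a knight.
- Carol (knave) says "Jack always speaks truthfully" - this is FALSE (a lie) because Jack is a knave.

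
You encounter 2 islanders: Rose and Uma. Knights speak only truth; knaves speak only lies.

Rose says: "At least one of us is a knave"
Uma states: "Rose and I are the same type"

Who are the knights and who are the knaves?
Rose is a knight.
Uma is a knave.

Verification:
- Rose (knight) says "At least one of us is a knave" - this is TRUE because Uma is a knave.
- Uma (knave) says "Rose and I are the same type" - this is FALSE (a lie) because Uma is a knave and Rose is a knight.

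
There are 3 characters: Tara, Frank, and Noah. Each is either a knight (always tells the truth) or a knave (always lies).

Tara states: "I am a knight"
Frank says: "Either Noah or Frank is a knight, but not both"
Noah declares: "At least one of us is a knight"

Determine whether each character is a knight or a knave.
Tara is a knave.
Frank is a knave.
Noah is a knave.

Verification:
- Tara (knave) says "I am a knight" - this is FALSE (a lie) because Tara is a knave.
- Frank (knave) says "Either Noah or Frank is a knight, but not both" - this is FALSE (a lie) because Noah is a knave and Frank is a knave.
- Noah (knave) says "At least one of us is a knight" - this is FALSE (a lie) because no one is a knight.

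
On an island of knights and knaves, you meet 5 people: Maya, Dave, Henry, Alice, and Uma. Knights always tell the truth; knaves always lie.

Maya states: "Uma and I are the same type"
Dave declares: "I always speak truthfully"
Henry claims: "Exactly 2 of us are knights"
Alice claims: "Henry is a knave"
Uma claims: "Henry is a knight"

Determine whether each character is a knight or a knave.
Maya is a knave.
Dave is a knave.
Henry is a knight.
Alice is a knave.
Uma is a knight.

Verification:
- Maya (knave) says "Uma and I are the same type" - this is FALSE (a lie) because Maya is a knave and Uma is a knight.
- Dave (knave) says "I always speak truthfully" - this is FALSE (a lie) because Dave is a knave.
- Henry (knight) says "Exactly 2 of us are knights" - this is TRUE because there are 2 knights.
- Alice (knave) says "Henry is a knave" - this is FALSE (a lie) because Henry is a knight.
- Uma (knight) says "Henry is a knight" - this is TRUE because Henry is a knight.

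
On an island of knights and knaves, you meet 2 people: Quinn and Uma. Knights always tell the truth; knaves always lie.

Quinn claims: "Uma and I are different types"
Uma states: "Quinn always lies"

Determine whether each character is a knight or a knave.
Quinn is a knight.
Uma is a knave.

Verification:
- Quinn (knight) says "Uma and I are different types" - this is TRUE because Quinn is a knight and Uma is a knave.
- Uma (knave) says "Quinn always lies" - this is FALSE (a lie) because Quinn is a knight.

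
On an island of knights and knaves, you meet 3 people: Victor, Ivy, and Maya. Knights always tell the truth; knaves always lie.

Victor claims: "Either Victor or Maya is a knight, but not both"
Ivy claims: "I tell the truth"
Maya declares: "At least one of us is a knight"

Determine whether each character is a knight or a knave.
Victor is a knave.
Ivy is a knave.
Maya is a knave.

Verification:
- Victor (knave) says "Either Victor or Maya is a knight, but not both" - this is FALSE (a lie) because Victor is a knave and Maya is a knave.
- Ivy (knave) says "I tell the truth" - this is FALSE (a lie) because Ivy is a knave.
- Maya (knave) says "At least one of us is a knight" - this is FALSE (a lie) because no one is a knight.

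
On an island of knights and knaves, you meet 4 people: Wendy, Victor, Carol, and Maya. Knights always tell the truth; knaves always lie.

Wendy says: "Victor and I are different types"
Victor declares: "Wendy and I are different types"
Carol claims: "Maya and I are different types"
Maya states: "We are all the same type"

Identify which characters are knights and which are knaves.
Wendy is a knave.
Victor is a knave.
Carol is a knight.
Maya is a knave.

Verification:
- Wendy (knave) says "Victor and I are different types" - this is FALSE (a lie) because Wendy is a knave and Victor is a knave.
- Victor (knave) says "Wendy and I are different types" - this is FALSE (a lie) because Victor is a knave and Wendy is a knave.
- Carol (knight) says "Maya and I are different types" - this is TRUE because Carol is a knight and Maya is a knave.
- Maya (knave) says "We are all the same type" - this is FALSE (a lie) because Carol is a knight and Wendy, Victor, and Maya are knaves.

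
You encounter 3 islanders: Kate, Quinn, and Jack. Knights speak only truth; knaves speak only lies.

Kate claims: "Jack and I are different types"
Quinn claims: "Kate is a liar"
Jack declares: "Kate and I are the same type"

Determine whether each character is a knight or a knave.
Kate is a knight.
Quinn is a knave.
Jack is a knave.

Verification:
- Kate (knight) says "Jack and I are different types" - this is TRUE because Kate is a knight and Jack is a knave.
- Quinn (knave) says "Kate is a liar" - this is FALSE (a lie) because Kate is a knight.
- Jack (knave) says "Kate and I are the same type" - this is FALSE (a lie) because Jack is a knave and Kate is a knight.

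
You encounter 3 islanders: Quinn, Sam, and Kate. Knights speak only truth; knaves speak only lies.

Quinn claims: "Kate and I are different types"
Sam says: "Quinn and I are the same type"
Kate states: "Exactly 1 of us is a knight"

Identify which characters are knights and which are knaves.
Quinn is a knight.
Sam is a knight.
Kate is a knave.

Verification:
- Quinn (knight) says "Kate and I are different types" - this is TRUE because Quinn is a knight and Kate is a knave.
- Sam (knight) says "Quinn and I are the same type" - this is TRUE because Sam is a knight and Quinn is a knight.
- Kate (knave) says "Exactly 1 of us is a knight" - this is FALSE (a lie) because there are 2 knights.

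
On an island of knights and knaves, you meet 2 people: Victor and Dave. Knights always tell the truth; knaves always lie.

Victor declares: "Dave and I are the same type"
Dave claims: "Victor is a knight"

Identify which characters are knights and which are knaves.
Victor is a knight.
Dave is a knight.

Verification:
- Victor (knight) says "Dave and I are the same type" - this is TRUE because Victor is a knight and Dave is a knight.
- Dave (knight) says "Victor is a knight" - this is TRUE because Victor is a knight.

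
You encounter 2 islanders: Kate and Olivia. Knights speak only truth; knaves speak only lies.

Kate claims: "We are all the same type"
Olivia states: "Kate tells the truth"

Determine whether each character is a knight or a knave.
Kate is a knight.
Olivia is a knight.

Verification:
- Kate (knight) says "We are all the same type" - this is TRUE because Kate and Olivia are knights.
- Olivia (knight) says "Kate tells the truth" - this is TRUE because Kate is a knight.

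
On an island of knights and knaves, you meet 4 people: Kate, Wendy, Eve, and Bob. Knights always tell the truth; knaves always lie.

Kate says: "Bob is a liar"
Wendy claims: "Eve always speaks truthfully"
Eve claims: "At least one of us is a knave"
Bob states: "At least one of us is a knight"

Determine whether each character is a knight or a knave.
Kate is a knave.
Wendy is a knight.
Eve is a knight.
Bob is a knight.

Verification:
- Kate (knave) says "Bob is a liar" - this is FALSE (a lie) because Bob is a knight.
- Wendy (knight) says "Eve always speaks truthfully" - this is TRUE because Eve is a knight.
- Eve (knight) says "At least one of us is a knave" - this is TRUE because Kate is a knave.
- Bob (knight) says "At least one of us is a knight" - this is TRUE because Wendy, Eve, and Bob are knights.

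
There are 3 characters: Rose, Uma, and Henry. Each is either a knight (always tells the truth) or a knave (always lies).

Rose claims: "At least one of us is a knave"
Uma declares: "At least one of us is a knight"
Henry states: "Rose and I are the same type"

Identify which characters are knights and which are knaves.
Rose is a knight.
Uma is a knight.
Henry is a knave.

Verification:
- Rose (knight) says "At least one of us is a knave" - this is TRUE because Henry is a knave.
- Uma (knight) says "At least one of us is a knight" - this is TRUE because Rose and Uma are knights.
- Henry (knave) says "Rose and I are the same type" - this is FALSE (a lie) because Henry is a knave and Rose is a knight.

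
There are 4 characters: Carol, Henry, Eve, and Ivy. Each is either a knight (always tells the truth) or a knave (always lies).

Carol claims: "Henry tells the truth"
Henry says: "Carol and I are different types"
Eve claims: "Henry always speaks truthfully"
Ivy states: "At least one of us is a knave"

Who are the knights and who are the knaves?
Carol is a knave.
Henry is a knave.
Eve is a knave.
Ivy is a knight.

Verification:
- Carol (knave) says "Henry tells the truth" - this is FALSE (a lie) because Henry is a knave.
- Henry (knave) says "Carol and I are different types" - this is FALSE (a lie) because Henry is a knave and Carol is a knave.
- Eve (knave) says "Henry always speaks truthfully" - this is FALSE (a lie) because Henry is a knave.
- Ivy (knight) says "At least one of us is a knave" - this is TRUE because Carol, Henry, and Eve are knaves.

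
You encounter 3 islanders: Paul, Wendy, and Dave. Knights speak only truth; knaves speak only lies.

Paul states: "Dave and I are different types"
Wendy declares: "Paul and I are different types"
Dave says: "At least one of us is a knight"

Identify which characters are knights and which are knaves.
Paul is a knave.
Wendy is a knave.
Dave is a knave.

Verification:
- Paul (knave) says "Dave and I are different types" - this is FALSE (a lie) because Paul is a knave and Dave is a knave.
- Wendy (knave) says "Paul and I are different types" - this is FALSE (a lie) because Wendy is a knave and Paul is a knave.
- Dave (knave) says "At least one of us is a knight" - this is FALSE (a lie) because no one is a knight.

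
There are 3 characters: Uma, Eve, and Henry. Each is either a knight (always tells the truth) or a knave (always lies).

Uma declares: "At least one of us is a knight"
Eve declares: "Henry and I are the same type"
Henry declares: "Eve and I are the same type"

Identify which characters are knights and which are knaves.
Uma is a knight.
Eve is a knight.
Henry is a knight.

Verification:
- Uma (knight) says "At least one of us is a knight" - this is TRUE because Uma, Eve, and Henry are knights.
- Eve (knight) says "Henry and I are the same type" - this is TRUE because Eve is a knight and Henry is a knight.
- Henry (knight) says "Eve and I are the same type" - this is TRUE because Henry is a knight and Eve is a knight.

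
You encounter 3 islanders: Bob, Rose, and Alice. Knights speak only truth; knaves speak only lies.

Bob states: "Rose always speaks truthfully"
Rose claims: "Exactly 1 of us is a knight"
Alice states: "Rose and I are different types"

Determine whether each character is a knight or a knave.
Bob is a knave.
Rose is a knave.
Alice is a knave.

Verification:
- Bob (knave) says "Rose always speaks truthfully" - this is FALSE (a lie) because Rose is a knave.
- Rose (knave) says "Exactly 1 of us is a knight" - this is FALSE (a lie) because there are 0 knights.
- Alice (knave) says "Rose and I are different types" - this is FALSE (a lie) because Alice is a knave and Rose is a knave.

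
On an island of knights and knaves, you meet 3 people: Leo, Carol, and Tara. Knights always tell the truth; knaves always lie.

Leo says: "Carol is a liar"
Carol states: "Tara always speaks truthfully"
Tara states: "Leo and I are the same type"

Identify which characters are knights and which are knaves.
Leo is a knight.
Carol is a knave.
Tara is a knave.

Verification:
- Leo (knight) says "Carol is a liar" - this is TRUE because Carol is a knave.
- Carol (knave) says "Tara always speaks truthfully" - this is FALSE (a lie) because Tara is a knave.
- Tara (knave) says "Leo and I are the same type" - this is FALSE (a lie) because Tara is a knave and Leo is a knight.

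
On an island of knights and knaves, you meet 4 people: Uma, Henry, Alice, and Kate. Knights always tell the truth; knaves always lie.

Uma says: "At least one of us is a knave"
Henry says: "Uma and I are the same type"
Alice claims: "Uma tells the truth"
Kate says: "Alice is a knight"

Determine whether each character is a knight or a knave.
Uma is a knight.
Henry is a knave.
Alice is a knight.
Kate is a knight.

Verification:
- Uma (knight) says "At least one of us is a knave" - this is TRUE because Henry is a knave.
- Henry (knave) says "Uma and I are the same type" - this is FALSE (a lie) because Henry is a knave and Uma is a knight.
- Alice (knight) says "Uma tells the truth" - this is TRUE because Uma is a knight.
- Kate (knight) says "Alice is a knight" - this is TRUE because Alice is a knight.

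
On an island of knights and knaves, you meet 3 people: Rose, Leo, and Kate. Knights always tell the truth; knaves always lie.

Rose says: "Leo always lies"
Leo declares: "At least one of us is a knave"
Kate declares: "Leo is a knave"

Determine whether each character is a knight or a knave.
Rose is a knave.
Leo is a knight.
Kate is a knave.

Verification:
- Rose (knave) says "Leo always lies" - this is FALSE (a lie) because Leo is a knight.
- Leo (knight) says "At least one of us is a knave" - this is TRUE because Rose and Kate are knaves.
- Kate (knave) says "Leo is a knave" - this is FALSE (a lie) because Leo is a knight.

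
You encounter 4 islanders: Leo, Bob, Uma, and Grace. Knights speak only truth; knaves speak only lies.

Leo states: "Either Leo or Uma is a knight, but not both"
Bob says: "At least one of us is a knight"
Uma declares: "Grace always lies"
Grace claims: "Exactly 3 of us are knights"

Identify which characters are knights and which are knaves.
Leo is a knight.
Bob is a knight.
Uma is a knave.
Grace is a knight.

Verification:
- Leo (knight) says "Either Leo or Uma is a knight, but not both" - this is TRUE because Leo is a knight and Uma is a knave.
- Bob (knight) says "At least one of us is a knight" - this is TRUE because Leo, Bob, and Grace are knights.
- Uma (knave) says "Grace always lies" - this is FALSE (a lie) because Grace is a knight.
- Grace (knight) says "Exactly 3 of us are knights" - this is TRUE because there are 3 knights.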